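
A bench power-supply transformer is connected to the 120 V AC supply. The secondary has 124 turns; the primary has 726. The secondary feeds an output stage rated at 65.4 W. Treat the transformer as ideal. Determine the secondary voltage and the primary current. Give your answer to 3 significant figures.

V_s ≈ 20.5 V, I_p ≈ 0.545 A

V_s = V_p × N_s/N_p = 120 × 124/726 = 20.496 V.
I_s = P/V_s = 65.4/20.496 = 3.1909 A.
I_p = I_s × N_s/N_p = 3.1909 × 124/726 = 0.545 A.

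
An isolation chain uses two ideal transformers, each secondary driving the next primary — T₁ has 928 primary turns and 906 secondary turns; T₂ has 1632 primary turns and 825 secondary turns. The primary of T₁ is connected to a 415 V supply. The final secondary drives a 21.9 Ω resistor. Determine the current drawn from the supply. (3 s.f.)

I_supply ≈ 4.62 A

Secondary of T₁: V = 415.00 × 906/928 = 405.16 V.
Secondary of T₂: V = 405.16 × 825/1632 = 204.82 V.
I_load = 204.82/21.9 = 9.3523 A, so P_out = 204.82 × 9.3523 = 1915.5 W.
All ideal ⇒ P_in = P_out, so I_supply = 1915.5/415 = 4.62 A.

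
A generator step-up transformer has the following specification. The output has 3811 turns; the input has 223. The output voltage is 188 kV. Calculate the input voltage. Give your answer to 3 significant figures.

V_in ≈ 11000 V

V_in/V_out = N_in/N_out, so V_in = 188000 × 223/3811 = 11000 V.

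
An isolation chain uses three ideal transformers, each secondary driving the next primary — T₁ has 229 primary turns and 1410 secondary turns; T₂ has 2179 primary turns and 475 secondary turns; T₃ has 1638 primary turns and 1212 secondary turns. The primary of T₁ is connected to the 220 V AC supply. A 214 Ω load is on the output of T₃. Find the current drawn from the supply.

After T₁: V = 220.00 × 1410/229 = 1354.6 V.
After T₂: V = 1354.6 × 475/2179 = 295.29 V.
After T₃: V = 295.29 × 1212/1638 = 218.49 V.
I_load = 218.49/214 = 1.0210 A, so P_out = 218.49 × 1.0210 = 223.07 W.
All ideal ⇒ P_in = P_out, so I_supply = 223.07/220 = 1.01 A.

I_supply ≈ 1.01 A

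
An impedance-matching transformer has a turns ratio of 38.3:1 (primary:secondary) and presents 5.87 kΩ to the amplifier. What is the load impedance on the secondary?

Z_s ≈ 4.00 Ω

Z_s = Z_p/(N_p/N_s)² = 5870/38.3² = 4.00 Ω.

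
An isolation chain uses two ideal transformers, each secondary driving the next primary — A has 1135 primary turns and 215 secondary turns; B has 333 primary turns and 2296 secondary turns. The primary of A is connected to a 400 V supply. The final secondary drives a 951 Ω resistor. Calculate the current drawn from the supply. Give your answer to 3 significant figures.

After A: V = 400.00 × 215/1135 = 75.771 V.
After B: V = 75.771 × 2296/333 = 522.43 V.
I_load = 522.43/951 = 0.54935 A, so P_out = 522.43 × 0.54935 = 287.00 W.
All ideal ⇒ P_in = P_out, so I_supply = 287.00/400 = 0.717 A.

I_supply ≈ 0.717 A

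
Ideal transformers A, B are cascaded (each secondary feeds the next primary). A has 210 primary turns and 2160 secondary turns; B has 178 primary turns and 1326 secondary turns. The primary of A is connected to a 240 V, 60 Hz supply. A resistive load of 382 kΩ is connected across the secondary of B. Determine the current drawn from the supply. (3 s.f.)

I_supply ≈ 3.69 A

After A: V = 240.00 × 2160/210 = 2468.6 V.
After B: V = 2468.6 × 1326/178 = 18389 V.
I_load = 18389/382000 = 0.048140 A, so P_out = 18389 × 0.048140 = 885.27 W.
All ideal ⇒ P_in = P_out, so I_supply = 885.27/240 = 3.69 A.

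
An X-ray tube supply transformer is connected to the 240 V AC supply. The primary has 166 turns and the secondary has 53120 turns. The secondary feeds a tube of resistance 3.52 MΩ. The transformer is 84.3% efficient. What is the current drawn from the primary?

I_p ≈ 8.28 A

V_s = 240 × 53120/166 = 76800 V.
I_s = V_s/R = 76800/(3.52×10^6) = 0.021818 A.
P_out = V_s I_s = 76800 × 0.021818 = 1675.6 W.
P_in = P_out/η = 1675.6/0.843 = 1987.7 W.
I_p = P_in/V_p = 1987.7/240 = 8.28 A.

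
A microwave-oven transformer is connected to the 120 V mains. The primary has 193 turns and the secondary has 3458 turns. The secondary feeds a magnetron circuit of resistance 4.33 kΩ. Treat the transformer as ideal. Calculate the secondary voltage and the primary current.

V_s ≈ 2150 V, I_p ≈ 8.90 A

V_s = V_p × N_s/N_p = 120 × 3458/193 = 2150.1 V.
I_s = V_s/R = 2150.1/4330 = 0.49655 A.
I_p = I_s × N_s/N_p = 0.49655 × 3458/193 = 8.90 A.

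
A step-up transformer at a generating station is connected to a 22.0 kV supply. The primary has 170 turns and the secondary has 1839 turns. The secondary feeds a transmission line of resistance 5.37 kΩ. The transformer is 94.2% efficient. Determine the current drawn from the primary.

V_s = 22000 × 1839/170 = 237990 V.
I_s = V_s/R = 237990/5370 = 44.318 A.
P_out = V_s I_s = 237990 × 44.318 = 1.0547×10^7 W.
P_in = P_out/η = 1.0547×10^7/0.942 = 1.1197×10^7 W.
I_p = P_in/V_p = 1.1197×10^7/22000 = 509 A.

I_p ≈ 509 A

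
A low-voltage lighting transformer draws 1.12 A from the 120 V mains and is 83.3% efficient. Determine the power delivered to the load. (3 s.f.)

P_in = V_p I_p = 120 × 1.12 = 134.40 W.
P_out = η P_in = 0.833 × 134.40 = 112 W.

P_out ≈ 112 W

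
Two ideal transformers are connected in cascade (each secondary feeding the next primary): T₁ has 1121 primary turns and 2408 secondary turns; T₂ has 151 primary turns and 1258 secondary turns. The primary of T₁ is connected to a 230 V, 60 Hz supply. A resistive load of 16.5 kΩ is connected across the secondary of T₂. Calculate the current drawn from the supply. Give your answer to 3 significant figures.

After T₁: V = 230.00 × 2408/1121 = 494.06 V.
After T₂: V = 494.06 × 1258/151 = 4116.1 V.
I_load = 4116.1/16500 = 0.24946 A, so P_out = 4116.1 × 0.24946 = 1026.8 W.
All ideal ⇒ P_in = P_out, so I_supply = 1026.8/230 = 4.46 A.

I_supply ≈ 4.46 A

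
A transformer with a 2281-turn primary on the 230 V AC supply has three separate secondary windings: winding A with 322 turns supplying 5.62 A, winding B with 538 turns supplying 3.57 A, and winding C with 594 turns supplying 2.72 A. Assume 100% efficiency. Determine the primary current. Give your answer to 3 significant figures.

I_p ≈ 2.34 A

V_A = 230 × 322/2281 = 32.468 V; V_B = 230 × 538/2281 = 54.248 V; V_C = 230 × 594/2281 = 59.895 V.
P_out = V_A I_A + V_B I_B + V_C I_C = 32.468×5.62 + 54.248×3.57 + 59.895×2.72 = 182.47 + 193.67 + 162.91 = 539.05 W.
Ideal ⇒ P_in = P_out, so I_p = P_out/V_p = 539.05/230 = 2.34 A.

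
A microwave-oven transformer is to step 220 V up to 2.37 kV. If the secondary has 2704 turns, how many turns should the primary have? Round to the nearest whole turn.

N_p = 251 turns

N_p/N_s = V_p/V_s, so N_p = 2704 × 220/2370 = 251.0 ≈ 251 turns.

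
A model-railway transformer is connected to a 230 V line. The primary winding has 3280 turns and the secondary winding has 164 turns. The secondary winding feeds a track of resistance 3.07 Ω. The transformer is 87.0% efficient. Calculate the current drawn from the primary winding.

I_p ≈ 0.215 A

V_s = 230 × 164/3280 = 11.500 V.
I_s = V_s/R = 11.500/3.07 = 3.7459 A.
P_out = V_s I_s = 11.500 × 3.7459 = 43.078 W.
P_in = P_out/η = 43.078/0.870 = 49.515 W.
I_p = P_in/V_p = 49.515/230 = 0.215 A.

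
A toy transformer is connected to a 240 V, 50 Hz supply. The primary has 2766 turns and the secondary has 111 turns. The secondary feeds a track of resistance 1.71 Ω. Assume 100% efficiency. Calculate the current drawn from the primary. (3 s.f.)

I_p ≈ 0.226 A

V_s = V_p × N_s/N_p = 240 × 111/2766 = 9.6312 V.
I_s = V_s/R = 9.6312/1.71 = 5.6323 A.
For an ideal transformer I_p N_p = I_s N_s, so I_p = 5.6323 × 111/2766 = 0.226 A.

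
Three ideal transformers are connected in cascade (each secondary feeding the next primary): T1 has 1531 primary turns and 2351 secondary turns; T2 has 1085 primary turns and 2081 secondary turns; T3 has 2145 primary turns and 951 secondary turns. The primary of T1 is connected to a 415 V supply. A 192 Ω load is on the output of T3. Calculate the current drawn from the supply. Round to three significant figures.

Secondary of T1: V = 415.00 × 2351/1531 = 637.27 V.
Secondary of T2: V = 637.27 × 2081/1085 = 1222.3 V.
Secondary of T3: V = 1222.3 × 951/2145 = 541.90 V.
I_load = 541.90/192 = 2.8224 A, so P_out = 541.90 × 2.8224 = 1529.5 W.
All ideal ⇒ P_in = P_out, so I_supply = 1529.5/415 = 3.69 A.

I_supply ≈ 3.69 A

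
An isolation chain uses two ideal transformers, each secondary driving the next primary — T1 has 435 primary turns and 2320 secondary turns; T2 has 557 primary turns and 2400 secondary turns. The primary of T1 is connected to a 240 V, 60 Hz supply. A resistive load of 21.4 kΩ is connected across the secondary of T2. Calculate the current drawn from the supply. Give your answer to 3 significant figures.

After T1: V = 240.00 × 2320/435 = 1280.0 V.
After T2: V = 1280.0 × 2400/557 = 5515.3 V.
I_load = 5515.3/21400 = 0.25772 A, so P_out = 5515.3 × 0.25772 = 1421.4 W.
All ideal ⇒ P_in = P_out, so I_supply = 1421.4/240 = 5.92 A.

I_supply ≈ 5.92 A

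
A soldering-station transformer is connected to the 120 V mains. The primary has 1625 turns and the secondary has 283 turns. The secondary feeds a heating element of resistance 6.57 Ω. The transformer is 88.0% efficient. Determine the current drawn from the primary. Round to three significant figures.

V_s = 120 × 283/1625 = 20.898 V.
I_s = V_s/R = 20.898/6.57 = 3.1809 A.
P_out = V_s I_s = 20.898 × 3.1809 = 66.476 W.
P_in = P_out/η = 66.476/0.880 = 75.541 W.
I_p = P_in/V_p = 75.541/120 = 0.630 A.

I_p ≈ 0.630 A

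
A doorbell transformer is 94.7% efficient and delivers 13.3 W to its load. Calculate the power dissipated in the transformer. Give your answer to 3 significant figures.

P_in = P_out/η = 13.3/0.947 = 14.0444 W.
P_loss = P_in − P_out = 14.0444 − 13.3 = 0.744 W.

P_loss ≈ 0.744 W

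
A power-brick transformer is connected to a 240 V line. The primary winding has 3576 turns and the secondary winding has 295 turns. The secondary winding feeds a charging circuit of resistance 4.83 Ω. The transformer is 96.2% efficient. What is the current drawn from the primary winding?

I_p ≈ 0.352 A

V_s = 240 × 295/3576 = 19.799 V.
I_s = V_s/R = 19.799/4.83 = 4.0991 A.
P_out = V_s I_s = 19.799 × 4.0991 = 81.157 W.
P_in = P_out/η = 81.157/0.962 = 84.362 W.
I_p = P_in/V_p = 84.362/240 = 0.352 A.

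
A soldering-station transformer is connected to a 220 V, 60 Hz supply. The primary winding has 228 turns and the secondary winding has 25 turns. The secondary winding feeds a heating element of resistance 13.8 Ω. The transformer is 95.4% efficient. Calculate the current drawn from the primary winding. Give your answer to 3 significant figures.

V_s = 220 × 25/228 = 24.123 V.
I_s = V_s/R = 24.123/13.8 = 1.7480 A.
P_out = V_s I_s = 24.123 × 1.7480 = 42.167 W.
P_in = P_out/η = 42.167/0.954 = 44.201 W.
I_p = P_in/V_p = 44.201/220 = 0.201 A.

I_p ≈ 0.201 A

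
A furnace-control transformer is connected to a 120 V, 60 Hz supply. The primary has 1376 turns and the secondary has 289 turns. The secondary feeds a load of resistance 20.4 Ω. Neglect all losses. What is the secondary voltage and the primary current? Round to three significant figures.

V_s = V_p × N_s/N_p = 120 × 289/1376 = 25.203 V.
I_s = V_s/R = 25.203/20.4 = 1.2355 A.
I_p = I_s × N_s/N_p = 1.2355 × 289/1376 = 0.259 A.

V_s ≈ 25.2 V, I_p ≈ 0.259 A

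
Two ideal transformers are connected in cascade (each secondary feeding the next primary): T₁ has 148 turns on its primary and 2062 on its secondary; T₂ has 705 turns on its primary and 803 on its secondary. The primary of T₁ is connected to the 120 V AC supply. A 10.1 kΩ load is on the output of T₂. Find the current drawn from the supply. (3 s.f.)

I_supply ≈ 2.99 A

Secondary of T₁: V = 120.00 × 2062/148 = 1671.9 V.
Secondary of T₂: V = 1671.9 × 803/705 = 1904.3 V.
I_load = 1904.3/10100 = 0.18854 A, so P_out = 1904.3 × 0.18854 = 359.04 W.
All ideal ⇒ P_in = P_out, so I_supply = 359.04/120 = 2.99 A.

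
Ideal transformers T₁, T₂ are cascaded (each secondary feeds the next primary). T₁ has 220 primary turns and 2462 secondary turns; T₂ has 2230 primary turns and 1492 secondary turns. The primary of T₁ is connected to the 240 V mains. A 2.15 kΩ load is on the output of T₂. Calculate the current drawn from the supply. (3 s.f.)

After T₁: V = 240.00 × 2462/220 = 2685.8 V.
After T₂: V = 2685.8 × 1492/2230 = 1797.0 V.
I_load = 1797.0/2150 = 0.83580 A, so P_out = 1797.0 × 0.83580 = 1501.9 W.
All ideal ⇒ P_in = P_out, so I_supply = 1501.9/240 = 6.26 A.

I_supply ≈ 6.26 A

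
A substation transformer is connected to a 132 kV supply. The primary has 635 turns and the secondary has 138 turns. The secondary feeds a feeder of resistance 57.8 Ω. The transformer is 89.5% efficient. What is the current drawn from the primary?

I_p ≈ 121 A

V_s = 132000 × 138/635 = 28687 V.
I_s = V_s/R = 28687/57.8 = 496.31 A.
P_out = V_s I_s = 28687 × 496.31 = 1.4237×10^7 W.
P_in = P_out/η = 1.4237×10^7/0.895 = 1.5908×10^7 W.
I_p = P_in/V_p = 1.5908×10^7/132000 = 121 A.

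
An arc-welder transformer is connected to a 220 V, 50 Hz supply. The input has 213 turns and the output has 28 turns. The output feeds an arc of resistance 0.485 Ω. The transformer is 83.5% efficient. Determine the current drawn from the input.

I_in ≈ 9.39 A

V_out = 220 × 28/213 = 28.920 V.
I_out = V_out/R = 28.920/0.485 = 59.629 A.
P_out = V_out I_out = 28.920 × 59.629 = 1724.5 W.
P_in = P_out/η = 1724.5/0.835 = 2065.3 W.
I_in = P_in/V_in = 2065.3/220 = 9.39 A.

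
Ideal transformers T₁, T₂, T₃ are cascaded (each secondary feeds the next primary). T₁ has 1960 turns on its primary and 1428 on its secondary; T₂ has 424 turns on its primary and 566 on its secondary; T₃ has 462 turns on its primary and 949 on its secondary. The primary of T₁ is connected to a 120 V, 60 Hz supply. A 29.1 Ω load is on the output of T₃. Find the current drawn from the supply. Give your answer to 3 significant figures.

I_supply ≈ 16.5 A

Secondary of T₁: V = 120.00 × 1428/1960 = 87.429 V.
Secondary of T₂: V = 87.429 × 566/424 = 116.71 V.
Secondary of T₃: V = 116.71 × 949/462 = 239.73 V.
I_load = 239.73/29.1 = 8.2383 A, so P_out = 239.73 × 8.2383 = 1975.0 W.
All ideal ⇒ P_in = P_out, so I_supply = 1975.0/120 = 16.5 A.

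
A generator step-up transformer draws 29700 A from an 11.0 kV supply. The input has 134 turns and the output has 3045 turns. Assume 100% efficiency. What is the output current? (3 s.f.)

I_out ≈ 1310 A

I_out/I_in = N_in/N_out, so I_out = 29700 × 134/3045 = 1310 A.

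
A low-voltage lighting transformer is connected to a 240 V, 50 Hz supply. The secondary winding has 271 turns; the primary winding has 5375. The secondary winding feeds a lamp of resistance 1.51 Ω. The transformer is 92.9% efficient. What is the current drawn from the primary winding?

V_s = 240 × 271/5375 = 12.100 V.
I_s = V_s/R = 12.100/1.51 = 8.0136 A.
P_out = V_s I_s = 12.100 × 8.0136 = 96.968 W.
P_in = P_out/η = 96.968/0.929 = 104.38 W.
I_p = P_in/V_p = 104.38/240 = 0.435 A.

I_p ≈ 0.435 A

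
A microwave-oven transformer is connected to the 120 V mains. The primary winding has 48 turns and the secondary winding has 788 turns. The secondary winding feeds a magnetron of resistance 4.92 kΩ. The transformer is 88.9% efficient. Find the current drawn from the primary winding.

I_p ≈ 7.39 A

V_s = 120 × 788/48 = 1970.0 V.
I_s = V_s/R = 1970.0/4920 = 0.40041 A.
P_out = V_s I_s = 1970.0 × 0.40041 = 788.80 W.
P_in = P_out/η = 788.80/0.889 = 887.29 W.
I_p = P_in/V_p = 887.29/120 = 7.39 A.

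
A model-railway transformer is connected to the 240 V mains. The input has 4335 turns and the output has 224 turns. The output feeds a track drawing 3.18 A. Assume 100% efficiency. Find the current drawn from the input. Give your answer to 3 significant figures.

I_in ≈ 0.164 A

For an ideal transformer I_in N_in = I_out N_out, so I_in = 3.18 × 224/4335 = 0.164 A.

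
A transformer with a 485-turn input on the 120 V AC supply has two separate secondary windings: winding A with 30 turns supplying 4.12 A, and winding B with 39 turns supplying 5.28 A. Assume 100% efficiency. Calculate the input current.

I_in ≈ 0.679 A

V_A = 120 × 30/485 = 7.4227 V; V_B = 120 × 39/485 = 9.6495 V.
P_out = V_A I_A + V_B I_B = 7.4227×4.12 + 9.6495×5.28 = 30.581 + 50.949 = 81.531 W.
Ideal ⇒ P_in = P_out, so I_in = P_out/V_in = 81.531/120 = 0.679 A.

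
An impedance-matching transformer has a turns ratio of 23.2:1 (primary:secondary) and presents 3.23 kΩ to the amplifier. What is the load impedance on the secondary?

Z_s ≈ 6.00 Ω

Z_s = Z_p/(N_p/N_s)² = 3230/23.2² = 6.00 Ω.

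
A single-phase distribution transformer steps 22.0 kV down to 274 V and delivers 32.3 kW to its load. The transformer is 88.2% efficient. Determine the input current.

I_in ≈ 1.66 A

P_in = P_out/η = 32300/0.882 = 36621 W.
I_in = P_in/V_in = 36621/22000 = 1.66 A.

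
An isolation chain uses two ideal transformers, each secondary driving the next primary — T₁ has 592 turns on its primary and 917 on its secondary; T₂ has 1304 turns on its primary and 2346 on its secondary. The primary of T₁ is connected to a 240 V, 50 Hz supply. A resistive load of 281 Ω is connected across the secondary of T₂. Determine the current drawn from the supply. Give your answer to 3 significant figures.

Secondary of T₁: V = 240.00 × 917/592 = 371.76 V.
Secondary of T₂: V = 371.76 × 2346/1304 = 668.82 V.
I_load = 668.82/281 = 2.3801 A, so P_out = 668.82 × 2.3801 = 1591.9 W.
All ideal ⇒ P_in = P_out, so I_supply = 1591.9/240 = 6.63 A.

I_supply ≈ 6.63 A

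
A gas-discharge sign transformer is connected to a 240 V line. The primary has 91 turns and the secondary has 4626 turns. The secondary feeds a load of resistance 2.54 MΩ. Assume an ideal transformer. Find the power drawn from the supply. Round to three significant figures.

P ≈ 58.6 W

V_s = V_p × N_s/N_p = 240 × 4626/91 = 12200 V.
I_s = V_s/R = 12200/(2.54×10^6) = 0.0048033 A.
I_p = I_s × N_s/N_p = 0.0048033 × 4626/91 = 0.24418 A.
P = V_p I_p = 240 × 0.24418 = 58.6 W.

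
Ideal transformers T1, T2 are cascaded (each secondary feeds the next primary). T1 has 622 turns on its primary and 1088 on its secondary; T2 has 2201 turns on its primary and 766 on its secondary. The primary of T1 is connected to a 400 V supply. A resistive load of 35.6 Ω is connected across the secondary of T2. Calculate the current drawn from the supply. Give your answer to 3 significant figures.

After T1: V = 400.00 × 1088/622 = 699.68 V.
After T2: V = 699.68 × 766/2201 = 243.50 V.
I_load = 243.50/35.6 = 6.8400 A, so P_out = 243.50 × 6.8400 = 1665.6 W.
All ideal ⇒ P_in = P_out, so I_supply = 1665.6/400 = 4.16 A.

I_supply ≈ 4.16 A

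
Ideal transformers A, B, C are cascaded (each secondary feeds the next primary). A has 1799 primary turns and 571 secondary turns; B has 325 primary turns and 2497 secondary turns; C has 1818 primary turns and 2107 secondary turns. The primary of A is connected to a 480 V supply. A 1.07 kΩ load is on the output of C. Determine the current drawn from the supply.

Secondary of A: V = 480.00 × 571/1799 = 152.35 V.
Secondary of B: V = 152.35 × 2497/325 = 1170.5 V.
Secondary of C: V = 1170.5 × 2107/1818 = 1356.6 V.
I_load = 1356.6/1070 = 1.2679 A, so P_out = 1356.6 × 1.2679 = 1720.0 W.
All ideal ⇒ P_in = P_out, so I_supply = 1720.0/480 = 3.58 A.

I_supply ≈ 3.58 A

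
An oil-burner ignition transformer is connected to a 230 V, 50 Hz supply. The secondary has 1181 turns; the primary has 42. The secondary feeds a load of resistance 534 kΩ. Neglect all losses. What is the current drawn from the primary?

I_p ≈ 0.341 A

V_s = V_p × N_s/N_p = 230 × 1181/42 = 6467.4 V.
I_s = V_s/R = 6467.4/534000 = 0.012111 A.
For an ideal transformer I_p N_p = I_s N_s, so I_p = 0.012111 × 1181/42 = 0.341 A.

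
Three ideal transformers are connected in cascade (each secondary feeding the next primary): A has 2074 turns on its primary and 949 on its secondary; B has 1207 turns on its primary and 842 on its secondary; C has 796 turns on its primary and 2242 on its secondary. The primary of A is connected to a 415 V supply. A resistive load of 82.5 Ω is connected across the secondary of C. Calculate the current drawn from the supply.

I_supply ≈ 4.07 A

After A: V = 415.00 × 949/2074 = 189.89 V.
After B: V = 189.89 × 842/1207 = 132.47 V.
After C: V = 132.47 × 2242/796 = 373.11 V.
I_load = 373.11/82.5 = 4.5225 A, so P_out = 373.11 × 4.5225 = 1687.4 W.
All ideal ⇒ P_in = P_out, so I_supply = 1687.4/415 = 4.07 A.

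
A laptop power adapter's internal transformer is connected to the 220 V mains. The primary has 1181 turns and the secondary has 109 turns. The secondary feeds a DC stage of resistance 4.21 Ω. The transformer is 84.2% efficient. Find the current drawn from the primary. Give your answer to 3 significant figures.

I_p ≈ 0.529 A

V_s = 220 × 109/1181 = 20.305 V.
I_s = V_s/R = 20.305/4.21 = 4.8230 A.
P_out = V_s I_s = 20.305 × 4.8230 = 97.930 W.
P_in = P_out/η = 97.930/0.842 = 116.31 W.
I_p = P_in/V_p = 116.31/220 = 0.529 A.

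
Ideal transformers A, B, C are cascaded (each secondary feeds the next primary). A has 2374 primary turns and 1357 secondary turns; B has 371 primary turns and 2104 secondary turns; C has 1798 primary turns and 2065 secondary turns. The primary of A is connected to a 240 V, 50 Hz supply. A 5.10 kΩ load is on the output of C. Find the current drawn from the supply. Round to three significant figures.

I_supply ≈ 0.652 A

After A: V = 240.00 × 1357/2374 = 137.19 V.
After B: V = 137.19 × 2104/371 = 778.00 V.
After C: V = 778.00 × 2065/1798 = 893.54 V.
I_load = 893.54/5100 = 0.17520 A, so P_out = 893.54 × 0.17520 = 156.55 W.
All ideal ⇒ P_in = P_out, so I_supply = 156.55/240 = 0.652 A.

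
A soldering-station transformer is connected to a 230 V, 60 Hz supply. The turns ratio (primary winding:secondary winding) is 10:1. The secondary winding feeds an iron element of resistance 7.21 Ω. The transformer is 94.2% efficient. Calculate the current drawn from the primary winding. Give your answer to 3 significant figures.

I_p ≈ 0.339 A

V_s = 230 × 1/10 = 23.000 V.
I_s = V_s/R = 23.000/7.21 = 3.1900 A.
P_out = V_s I_s = 23.000 × 3.1900 = 73.370 W.
P_in = P_out/η = 73.370/0.942 = 77.888 W.
I_p = P_in/V_p = 77.888/230 = 0.339 A.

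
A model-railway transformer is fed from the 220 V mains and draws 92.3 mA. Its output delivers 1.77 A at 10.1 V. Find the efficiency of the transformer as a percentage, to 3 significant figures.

η ≈ 88.0%

P_in = 220 × 0.0923 = 20.3060 W.
P_out = 10.1 × 1.77 = 17.8770 W.
η = P_out/P_in = 17.8770/20.3060 = 0.880.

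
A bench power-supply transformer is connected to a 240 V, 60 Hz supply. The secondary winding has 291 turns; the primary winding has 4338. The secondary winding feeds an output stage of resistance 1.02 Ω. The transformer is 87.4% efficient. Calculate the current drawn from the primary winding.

V_s = 240 × 291/4338 = 16.100 V.
I_s = V_s/R = 16.100/1.02 = 15.784 A.
P_out = V_s I_s = 16.100 × 15.784 = 254.11 W.
P_in = P_out/η = 254.11/0.874 = 290.75 W.
I_p = P_in/V_p = 290.75/240 = 1.21 A.

I_p ≈ 1.21 A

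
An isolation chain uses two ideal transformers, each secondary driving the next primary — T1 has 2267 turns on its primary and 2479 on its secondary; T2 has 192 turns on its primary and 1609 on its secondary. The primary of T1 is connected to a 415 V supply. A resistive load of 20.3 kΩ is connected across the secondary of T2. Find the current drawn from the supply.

I_supply ≈ 1.72 A

Secondary of T1: V = 415.00 × 2479/2267 = 453.81 V.
Secondary of T2: V = 453.81 × 1609/192 = 3803.0 V.
I_load = 3803.0/20300 = 0.18734 A, so P_out = 3803.0 × 0.18734 = 712.46 W.
All ideal ⇒ P_in = P_out, so I_supply = 712.46/415 = 1.72 A.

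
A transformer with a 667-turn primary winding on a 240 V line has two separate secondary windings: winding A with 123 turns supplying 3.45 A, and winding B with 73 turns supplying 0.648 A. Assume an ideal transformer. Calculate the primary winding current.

I_p ≈ 0.707 A

V_A = 240 × 123/667 = 44.258 V; V_B = 240 × 73/667 = 26.267 V.
P_out = V_A I_A + V_B I_B = 44.258×3.45 + 26.267×0.648 = 152.69 + 17.021 = 169.71 W.
Ideal ⇒ P_in = P_out, so I_p = P_out/V_p = 169.71/240 = 0.707 A.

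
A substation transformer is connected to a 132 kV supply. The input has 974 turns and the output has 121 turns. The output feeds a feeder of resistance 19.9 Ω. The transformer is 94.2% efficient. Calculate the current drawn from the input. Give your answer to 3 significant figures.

V_out = 132000 × 121/974 = 16398 V.
I_out = V_out/R = 16398/19.9 = 824.04 A.
P_out = V_out I_out = 16398 × 824.04 = 1.3513×10^7 W.
P_in = P_out/η = 1.3513×10^7/0.942 = 1.4345×10^7 W.
I_in = P_in/V_in = 1.4345×10^7/132000 = 109 A.

I_in ≈ 109 A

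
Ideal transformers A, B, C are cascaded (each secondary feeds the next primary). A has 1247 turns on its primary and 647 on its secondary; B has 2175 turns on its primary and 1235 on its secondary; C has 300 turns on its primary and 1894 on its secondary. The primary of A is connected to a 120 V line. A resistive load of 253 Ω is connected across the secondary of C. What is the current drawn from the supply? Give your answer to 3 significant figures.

I_supply ≈ 1.64 A

After A: V = 120.00 × 647/1247 = 62.261 V.
After B: V = 62.261 × 1235/2175 = 35.353 V.
After C: V = 35.353 × 1894/300 = 223.20 V.
I_load = 223.20/253 = 0.88220 A, so P_out = 223.20 × 0.88220 = 196.90 W.
All ideal ⇒ P_in = P_out, so I_supply = 196.90/120 = 1.64 A.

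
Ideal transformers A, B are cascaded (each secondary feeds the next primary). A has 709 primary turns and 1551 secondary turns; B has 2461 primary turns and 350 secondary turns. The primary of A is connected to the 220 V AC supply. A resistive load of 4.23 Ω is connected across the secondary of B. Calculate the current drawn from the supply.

I_supply ≈ 5.03 A

After A: V = 220.00 × 1551/709 = 481.27 V.
After B: V = 481.27 × 350/2461 = 68.445 V.
I_load = 68.445/4.23 = 16.181 A, so P_out = 68.445 × 16.181 = 1107.5 W.
All ideal ⇒ P_in = P_out, so I_supply = 1107.5/220 = 5.03 A.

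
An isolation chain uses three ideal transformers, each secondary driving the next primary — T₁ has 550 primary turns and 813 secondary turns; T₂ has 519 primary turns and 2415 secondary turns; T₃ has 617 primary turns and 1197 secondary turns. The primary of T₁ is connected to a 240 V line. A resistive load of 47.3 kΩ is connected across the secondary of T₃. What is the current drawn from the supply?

After T₁: V = 240.00 × 813/550 = 354.76 V.
After T₂: V = 354.76 × 2415/519 = 1650.8 V.
After T₃: V = 1650.8 × 1197/617 = 3202.6 V.
I_load = 3202.6/47300 = 0.067707 A, so P_out = 3202.6 × 0.067707 = 216.84 W.
All ideal ⇒ P_in = P_out, so I_supply = 216.84/240 = 0.903 A.

I_supply ≈ 0.903 A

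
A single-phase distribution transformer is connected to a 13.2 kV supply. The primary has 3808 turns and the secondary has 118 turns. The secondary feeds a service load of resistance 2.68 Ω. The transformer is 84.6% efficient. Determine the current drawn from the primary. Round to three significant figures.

V_s = 13200 × 118/3808 = 409.03 V.
I_s = V_s/R = 409.03/2.68 = 152.62 A.
P_out = V_s I_s = 409.03 × 152.62 = 62429 W.
P_in = P_out/η = 62429/0.846 = 73793 W.
I_p = P_in/V_p = 73793/13200 = 5.59 A.

I_p ≈ 5.59 A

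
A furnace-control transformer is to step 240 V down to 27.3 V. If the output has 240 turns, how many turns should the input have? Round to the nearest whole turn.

N_in = 2110 turns

N_in/N_out = V_in/V_out, so N_in = 240 × 240/27.3 = 2109.9 ≈ 2110 turns.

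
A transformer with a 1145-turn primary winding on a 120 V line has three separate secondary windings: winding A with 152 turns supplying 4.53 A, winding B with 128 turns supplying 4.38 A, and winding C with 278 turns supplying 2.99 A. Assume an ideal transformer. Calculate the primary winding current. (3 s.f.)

V_A = 120 × 152/1145 = 15.930 V; V_B = 120 × 128/1145 = 13.415 V; V_C = 120 × 278/1145 = 29.135 V.
P_out = V_A I_A + V_B I_B + V_C I_C = 15.930×4.53 + 13.415×4.38 + 29.135×2.99 = 72.163 + 58.757 + 87.115 = 218.04 W.
Ideal ⇒ P_in = P_out, so I_p = P_out/V_p = 218.04/120 = 1.82 A.

I_p ≈ 1.82 A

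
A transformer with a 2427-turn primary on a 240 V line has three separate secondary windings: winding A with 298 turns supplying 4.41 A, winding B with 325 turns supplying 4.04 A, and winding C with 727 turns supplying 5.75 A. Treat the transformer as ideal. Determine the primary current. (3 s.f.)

V_A = 240 × 298/2427 = 29.468 V; V_B = 240 × 325/2427 = 32.138 V; V_C = 240 × 727/2427 = 71.891 V.
P_out = V_A I_A + V_B I_B + V_C I_C = 29.468×4.41 + 32.138×4.04 + 71.891×5.75 = 129.96 + 129.84 + 413.37 = 673.17 W.
Ideal ⇒ P_in = P_out, so I_p = P_out/V_p = 673.17/240 = 2.80 A.

I_p ≈ 2.80 A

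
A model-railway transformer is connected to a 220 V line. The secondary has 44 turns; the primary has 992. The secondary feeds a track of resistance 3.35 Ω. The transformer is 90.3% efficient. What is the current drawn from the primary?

I_p ≈ 0.143 A

V_s = 220 × 44/992 = 9.7581 V.
I_s = V_s/R = 9.7581/3.35 = 2.9129 A.
P_out = V_s I_s = 9.7581 × 2.9129 = 28.424 W.
P_in = P_out/η = 28.424/0.903 = 31.477 W.
I_p = P_in/V_p = 31.477/220 = 0.143 A.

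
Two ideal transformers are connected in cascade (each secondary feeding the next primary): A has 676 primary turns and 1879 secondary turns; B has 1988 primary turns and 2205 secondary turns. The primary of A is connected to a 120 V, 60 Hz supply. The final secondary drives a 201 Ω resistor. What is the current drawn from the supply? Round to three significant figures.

I_supply ≈ 5.67 A

After A: V = 120.00 × 1879/676 = 333.55 V.
After B: V = 333.55 × 2205/1988 = 369.96 V.
I_load = 369.96/201 = 1.8406 A, so P_out = 369.96 × 1.8406 = 680.94 W.
All ideal ⇒ P_in = P_out, so I_supply = 680.94/120 = 5.67 A.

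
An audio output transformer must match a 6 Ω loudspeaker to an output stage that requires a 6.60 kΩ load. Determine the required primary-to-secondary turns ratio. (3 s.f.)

Z_p/Z_s = (N_p/N_s)², so N_p/N_s = √(6600/6) = √1100 = 33.2.

N_p/N_s ≈ 33.2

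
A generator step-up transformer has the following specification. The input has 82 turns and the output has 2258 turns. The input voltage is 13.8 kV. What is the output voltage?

V_out ≈ 380000 V

V_out/V_in = N_out/N_in, so V_out = 13800 × 2258/82 = 380000 V.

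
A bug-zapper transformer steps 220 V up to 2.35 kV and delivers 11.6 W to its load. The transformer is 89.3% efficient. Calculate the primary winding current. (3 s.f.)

P_in = P_out/η = 11.6/0.893 = 12.990 W.
I_p = P_in/V_p = 12.990/220 = 0.0590 A.

I_p ≈ 0.0590 A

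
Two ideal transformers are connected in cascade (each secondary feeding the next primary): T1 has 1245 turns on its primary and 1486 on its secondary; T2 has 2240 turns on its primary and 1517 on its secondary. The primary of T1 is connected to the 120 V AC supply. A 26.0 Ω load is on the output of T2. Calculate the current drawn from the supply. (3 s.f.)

Secondary of T1: V = 120.00 × 1486/1245 = 143.23 V.
Secondary of T2: V = 143.23 × 1517/2240 = 96.999 V.
I_load = 96.999/26.0 = 3.7307 A, so P_out = 96.999 × 3.7307 = 361.88 W.
All ideal ⇒ P_in = P_out, so I_supply = 361.88/120 = 3.02 A.

I_supply ≈ 3.02 A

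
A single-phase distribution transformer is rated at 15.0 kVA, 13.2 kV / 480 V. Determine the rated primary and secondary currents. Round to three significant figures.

I_p ≈ 1.14 A, I_s ≈ 31.2 A

I_p = S/V_p = 15000/13200 = 1.14 A.
I_s = S/V_s = 15000/480 = 31.2 A.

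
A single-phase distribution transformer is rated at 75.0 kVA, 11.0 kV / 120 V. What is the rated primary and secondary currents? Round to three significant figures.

I_p = S/V_p = 75000/11000 = 6.82 A.
I_s = S/V_s = 75000/120 = 625 A.

I_p ≈ 6.82 A, I_s ≈ 625 A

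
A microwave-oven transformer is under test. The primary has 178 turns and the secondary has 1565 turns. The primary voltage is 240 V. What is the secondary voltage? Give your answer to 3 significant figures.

V_s/V_p = N_s/N_p, so V_s = 240 × 1565/178 = 2110 V.

V_s ≈ 2110 V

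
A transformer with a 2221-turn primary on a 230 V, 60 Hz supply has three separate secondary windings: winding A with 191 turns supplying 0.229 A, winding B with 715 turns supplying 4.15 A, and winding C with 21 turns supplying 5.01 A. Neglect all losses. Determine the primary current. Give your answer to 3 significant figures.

I_p ≈ 1.40 A

V_A = 230 × 191/2221 = 19.779 V; V_B = 230 × 715/2221 = 74.043 V; V_C = 230 × 21/2221 = 2.1747 V.
P_out = V_A I_A + V_B I_B + V_C I_C = 19.779×0.229 + 74.043×4.15 + 2.1747×5.01 = 4.5295 + 307.28 + 10.895 = 322.70 W.
Ideal ⇒ P_in = P_out, so I_p = P_out/V_p = 322.70/230 = 1.40 A.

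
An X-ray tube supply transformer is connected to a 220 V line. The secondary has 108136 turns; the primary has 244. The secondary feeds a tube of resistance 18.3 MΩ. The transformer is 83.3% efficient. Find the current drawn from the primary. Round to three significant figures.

I_p ≈ 2.83 A

V_s = 220 × 108136/244 = 97500 V.
I_s = V_s/R = 97500/(1.83×10^7) = 0.0053279 A.
P_out = V_s I_s = 97500 × 0.0053279 = 519.46 W.
P_in = P_out/η = 519.46/0.833 = 623.61 W.
I_p = P_in/V_p = 623.61/220 = 2.83 A.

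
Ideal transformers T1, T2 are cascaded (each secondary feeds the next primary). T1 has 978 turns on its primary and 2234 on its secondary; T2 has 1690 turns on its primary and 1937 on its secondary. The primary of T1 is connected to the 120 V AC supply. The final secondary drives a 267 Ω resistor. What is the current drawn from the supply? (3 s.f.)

After T1: V = 120.00 × 2234/978 = 274.11 V.
After T2: V = 274.11 × 1937/1690 = 314.17 V.
I_load = 314.17/267 = 1.1767 A, so P_out = 314.17 × 1.1767 = 369.68 W.
All ideal ⇒ P_in = P_out, so I_supply = 369.68/120 = 3.08 A.

I_supply ≈ 3.08 A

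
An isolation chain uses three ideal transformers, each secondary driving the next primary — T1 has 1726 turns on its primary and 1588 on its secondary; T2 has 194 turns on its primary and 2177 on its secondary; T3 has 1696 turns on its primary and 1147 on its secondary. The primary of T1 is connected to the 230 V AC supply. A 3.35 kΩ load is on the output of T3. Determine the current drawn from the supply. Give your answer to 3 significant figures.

Secondary of T1: V = 230.00 × 1588/1726 = 211.61 V.
Secondary of T2: V = 211.61 × 2177/194 = 2374.6 V.
Secondary of T3: V = 2374.6 × 1147/1696 = 1605.9 V.
I_load = 1605.9/3350 = 0.47939 A, so P_out = 1605.9 × 0.47939 = 769.87 W.
All ideal ⇒ P_in = P_out, so I_supply = 769.87/230 = 3.35 A.

I_supply ≈ 3.35 A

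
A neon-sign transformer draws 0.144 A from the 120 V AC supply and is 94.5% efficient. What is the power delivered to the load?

P_in = V_p I_p = 120 × 0.144 = 17.280 W.
P_out = η P_in = 0.945 × 17.280 = 16.3 W.

P_out ≈ 16.3 W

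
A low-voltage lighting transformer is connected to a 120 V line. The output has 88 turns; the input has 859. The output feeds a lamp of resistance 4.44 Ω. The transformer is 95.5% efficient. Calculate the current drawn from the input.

V_out = 120 × 88/859 = 12.293 V.
I_out = V_out/R = 12.293/4.44 = 2.7688 A.
P_out = V_out I_out = 12.293 × 2.7688 = 34.038 W.
P_in = P_out/η = 34.038/0.955 = 35.641 W.
I_in = P_in/V_in = 35.641/120 = 0.297 A.

I_in ≈ 0.297 A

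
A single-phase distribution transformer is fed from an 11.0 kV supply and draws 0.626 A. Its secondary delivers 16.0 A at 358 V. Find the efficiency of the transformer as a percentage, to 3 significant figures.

P_in = 11000 × 0.626 = 6886.00 W.
P_out = 358 × 16.0 = 5728.00 W.
η = P_out/P_in = 5728.00/6886.00 = 0.832.

η ≈ 83.2%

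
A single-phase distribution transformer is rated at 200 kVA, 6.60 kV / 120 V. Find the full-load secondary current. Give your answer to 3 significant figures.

I_s ≈ 1670 A

I_s = S/V_s = 200000/120 = 1670 A.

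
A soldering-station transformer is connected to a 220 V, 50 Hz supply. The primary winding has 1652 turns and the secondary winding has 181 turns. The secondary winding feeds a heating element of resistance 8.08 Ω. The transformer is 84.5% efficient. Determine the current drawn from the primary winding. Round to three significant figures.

I_p ≈ 0.387 A

V_s = 220 × 181/1652 = 24.104 V.
I_s = V_s/R = 24.104/8.08 = 2.9832 A.
P_out = V_s I_s = 24.104 × 2.9832 = 71.907 W.
P_in = P_out/η = 71.907/0.845 = 85.097 W.
I_p = P_in/V_p = 85.097/220 = 0.387 A.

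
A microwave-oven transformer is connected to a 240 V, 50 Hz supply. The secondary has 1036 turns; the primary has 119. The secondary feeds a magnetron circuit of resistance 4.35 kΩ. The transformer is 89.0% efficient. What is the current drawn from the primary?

V_s = 240 × 1036/119 = 2089.4 V.
I_s = V_s/R = 2089.4/4350 = 0.48032 A.
P_out = V_s I_s = 2089.4 × 0.48032 = 1003.6 W.
P_in = P_out/η = 1003.6/0.890 = 1127.6 W.
I_p = P_in/V_p = 1127.6/240 = 4.70 A.

I_p ≈ 4.70 A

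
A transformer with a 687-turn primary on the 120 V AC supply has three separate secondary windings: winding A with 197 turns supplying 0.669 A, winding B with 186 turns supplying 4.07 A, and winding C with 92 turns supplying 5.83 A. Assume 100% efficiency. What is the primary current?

V_A = 120 × 197/687 = 34.410 V; V_B = 120 × 186/687 = 32.489 V; V_C = 120 × 92/687 = 16.070 V.
P_out = V_A I_A + V_B I_B + V_C I_C = 34.410×0.669 + 32.489×4.07 + 16.070×5.83 = 23.021 + 132.23 + 93.687 = 248.94 W.
Ideal ⇒ P_in = P_out, so I_p = P_out/V_p = 248.94/120 = 2.07 A.

I_p ≈ 2.07 A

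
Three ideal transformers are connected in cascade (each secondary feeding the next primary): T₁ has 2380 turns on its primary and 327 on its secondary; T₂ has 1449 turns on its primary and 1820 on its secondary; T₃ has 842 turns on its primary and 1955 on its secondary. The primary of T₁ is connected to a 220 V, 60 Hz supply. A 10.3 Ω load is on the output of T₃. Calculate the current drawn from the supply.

I_supply ≈ 3.43 A

Secondary of T₁: V = 220.00 × 327/2380 = 30.227 V.
Secondary of T₂: V = 30.227 × 1820/1449 = 37.966 V.
Secondary of T₃: V = 37.966 × 1955/842 = 88.152 V.
I_load = 88.152/10.3 = 8.5584 A, so P_out = 88.152 × 8.5584 = 754.44 W.
All ideal ⇒ P_in = P_out, so I_supply = 754.44/220 = 3.43 A.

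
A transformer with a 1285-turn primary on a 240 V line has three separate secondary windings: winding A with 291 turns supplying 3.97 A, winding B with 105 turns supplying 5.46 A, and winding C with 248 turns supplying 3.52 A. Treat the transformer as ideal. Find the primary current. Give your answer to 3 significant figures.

V_A = 240 × 291/1285 = 54.350 V; V_B = 240 × 105/1285 = 19.611 V; V_C = 240 × 248/1285 = 46.319 V.
P_out = V_A I_A + V_B I_B + V_C I_C = 54.350×3.97 + 19.611×5.46 + 46.319×3.52 = 215.77 + 107.08 + 163.04 = 485.89 W.
Ideal ⇒ P_in = P_out, so I_p = P_out/V_p = 485.89/240 = 2.02 A.

I_p ≈ 2.02 A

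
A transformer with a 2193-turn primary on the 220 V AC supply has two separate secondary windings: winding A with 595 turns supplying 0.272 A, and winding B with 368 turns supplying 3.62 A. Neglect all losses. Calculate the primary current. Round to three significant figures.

I_p ≈ 0.681 A

V_A = 220 × 595/2193 = 59.690 V; V_B = 220 × 368/2193 = 36.917 V.
P_out = V_A I_A + V_B I_B = 59.690×0.272 + 36.917×3.62 = 16.236 + 133.64 = 149.88 W.
Ideal ⇒ P_in = P_out, so I_p = P_out/V_p = 149.88/220 = 0.681 A.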